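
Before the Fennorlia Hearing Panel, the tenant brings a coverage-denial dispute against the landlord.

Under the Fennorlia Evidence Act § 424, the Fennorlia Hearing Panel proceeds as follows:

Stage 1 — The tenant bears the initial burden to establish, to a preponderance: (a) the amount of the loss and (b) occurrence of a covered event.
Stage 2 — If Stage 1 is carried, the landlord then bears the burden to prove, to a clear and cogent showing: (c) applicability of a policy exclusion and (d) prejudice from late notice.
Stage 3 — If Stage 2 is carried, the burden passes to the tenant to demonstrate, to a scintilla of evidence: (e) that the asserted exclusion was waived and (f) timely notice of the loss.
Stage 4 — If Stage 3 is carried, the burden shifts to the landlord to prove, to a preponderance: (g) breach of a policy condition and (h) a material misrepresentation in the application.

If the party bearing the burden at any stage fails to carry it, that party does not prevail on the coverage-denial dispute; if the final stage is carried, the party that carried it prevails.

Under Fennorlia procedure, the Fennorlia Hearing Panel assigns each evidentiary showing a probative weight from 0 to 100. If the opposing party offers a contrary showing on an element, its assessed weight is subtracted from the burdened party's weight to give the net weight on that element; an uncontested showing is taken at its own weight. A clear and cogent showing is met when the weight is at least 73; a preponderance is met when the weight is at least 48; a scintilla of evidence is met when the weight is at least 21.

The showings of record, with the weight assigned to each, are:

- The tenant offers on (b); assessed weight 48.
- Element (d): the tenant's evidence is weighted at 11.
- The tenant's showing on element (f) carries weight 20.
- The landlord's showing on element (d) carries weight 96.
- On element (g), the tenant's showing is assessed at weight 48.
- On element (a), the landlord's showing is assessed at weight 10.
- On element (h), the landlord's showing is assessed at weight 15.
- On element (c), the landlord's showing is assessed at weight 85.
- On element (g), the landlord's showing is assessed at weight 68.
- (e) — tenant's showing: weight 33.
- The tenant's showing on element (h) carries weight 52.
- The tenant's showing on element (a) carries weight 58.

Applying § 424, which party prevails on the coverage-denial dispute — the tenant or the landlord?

At Stage 1 the tenant must meet a preponderance (weight is at least 48): on (a) the weight is 58 less the opposing 10 gives net 48, which does reach 48, so (a) meets the standard; on (b) the weight is 48, ≥ 48, so (b) meets the standard.
  Stage 1 carried; the burden shifts to the landlord.
At Stage 2 the landlord must meet a clear and cogent showing (weight is at least 73): on (c) the weight is 85, which does reach 73, so (c) meets the standard; on (d) the weight is 96 less the opposing 11 gives net 85, which does reach 73, so (d) meets the standard.
  The landlord carries Stage 2; the tenant now bears the burden.
At Stage 3 the tenant must meet a scintilla of evidence (weight is at least 21): on (e) the weight is 33, ≥ 21, so (e) meets the standard; on (f) the weight is 20, < 21, so (f) does not meet the standard.
  Not every element is met, so the tenant fails to carry Stage 3.
The analysis ends at Stage 3; the landlord prevails.

landlord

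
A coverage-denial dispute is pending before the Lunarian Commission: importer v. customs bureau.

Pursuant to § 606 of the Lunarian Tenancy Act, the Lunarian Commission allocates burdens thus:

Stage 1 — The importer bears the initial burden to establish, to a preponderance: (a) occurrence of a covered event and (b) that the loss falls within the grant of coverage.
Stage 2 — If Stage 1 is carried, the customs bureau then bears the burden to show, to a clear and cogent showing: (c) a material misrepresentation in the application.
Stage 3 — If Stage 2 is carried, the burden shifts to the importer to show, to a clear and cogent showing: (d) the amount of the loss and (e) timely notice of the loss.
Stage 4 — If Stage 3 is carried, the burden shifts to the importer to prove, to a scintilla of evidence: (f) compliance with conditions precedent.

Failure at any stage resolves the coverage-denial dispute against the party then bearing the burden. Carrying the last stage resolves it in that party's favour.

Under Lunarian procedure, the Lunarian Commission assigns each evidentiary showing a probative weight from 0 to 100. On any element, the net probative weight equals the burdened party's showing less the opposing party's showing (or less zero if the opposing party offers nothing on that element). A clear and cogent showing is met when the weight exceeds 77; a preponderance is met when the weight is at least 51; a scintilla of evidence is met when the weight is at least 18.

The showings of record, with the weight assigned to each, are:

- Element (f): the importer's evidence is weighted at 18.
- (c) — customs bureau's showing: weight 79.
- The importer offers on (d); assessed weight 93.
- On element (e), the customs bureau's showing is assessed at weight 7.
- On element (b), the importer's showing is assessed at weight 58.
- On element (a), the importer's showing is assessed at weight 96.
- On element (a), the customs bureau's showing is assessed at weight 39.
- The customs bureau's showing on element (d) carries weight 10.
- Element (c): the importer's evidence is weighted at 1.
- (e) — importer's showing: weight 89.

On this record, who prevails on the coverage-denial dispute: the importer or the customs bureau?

Stage 1 (importer, a preponderance, weight is at least 51): (a) net 96−39=57 ≥ 51 — meets; (b) 58 ≥ 51 — meets.
  The importer carries Stage 1; the customs bureau now bears the burden.
Stage 2 (customs bureau, a clear and cogent showing, weight exceeds 77): (c) net 79−1=78 > 77 — meets.
  All elements met. The burden passes to the importer.
Stage 3 (importer, a clear and cogent showing, weight exceeds 77): (d) net 93−10=83 > 77 — meets; (e) net 89−7=82 > 77 — meets.
  All elements met. The importer retains the burden for Stage 4.
Stage 4 (importer, a scintilla of evidence, weight is at least 18): (f) 18 ≥ 18 — meets.
  All elements met at the final stage.
All stages carried — the importer prevails.

importer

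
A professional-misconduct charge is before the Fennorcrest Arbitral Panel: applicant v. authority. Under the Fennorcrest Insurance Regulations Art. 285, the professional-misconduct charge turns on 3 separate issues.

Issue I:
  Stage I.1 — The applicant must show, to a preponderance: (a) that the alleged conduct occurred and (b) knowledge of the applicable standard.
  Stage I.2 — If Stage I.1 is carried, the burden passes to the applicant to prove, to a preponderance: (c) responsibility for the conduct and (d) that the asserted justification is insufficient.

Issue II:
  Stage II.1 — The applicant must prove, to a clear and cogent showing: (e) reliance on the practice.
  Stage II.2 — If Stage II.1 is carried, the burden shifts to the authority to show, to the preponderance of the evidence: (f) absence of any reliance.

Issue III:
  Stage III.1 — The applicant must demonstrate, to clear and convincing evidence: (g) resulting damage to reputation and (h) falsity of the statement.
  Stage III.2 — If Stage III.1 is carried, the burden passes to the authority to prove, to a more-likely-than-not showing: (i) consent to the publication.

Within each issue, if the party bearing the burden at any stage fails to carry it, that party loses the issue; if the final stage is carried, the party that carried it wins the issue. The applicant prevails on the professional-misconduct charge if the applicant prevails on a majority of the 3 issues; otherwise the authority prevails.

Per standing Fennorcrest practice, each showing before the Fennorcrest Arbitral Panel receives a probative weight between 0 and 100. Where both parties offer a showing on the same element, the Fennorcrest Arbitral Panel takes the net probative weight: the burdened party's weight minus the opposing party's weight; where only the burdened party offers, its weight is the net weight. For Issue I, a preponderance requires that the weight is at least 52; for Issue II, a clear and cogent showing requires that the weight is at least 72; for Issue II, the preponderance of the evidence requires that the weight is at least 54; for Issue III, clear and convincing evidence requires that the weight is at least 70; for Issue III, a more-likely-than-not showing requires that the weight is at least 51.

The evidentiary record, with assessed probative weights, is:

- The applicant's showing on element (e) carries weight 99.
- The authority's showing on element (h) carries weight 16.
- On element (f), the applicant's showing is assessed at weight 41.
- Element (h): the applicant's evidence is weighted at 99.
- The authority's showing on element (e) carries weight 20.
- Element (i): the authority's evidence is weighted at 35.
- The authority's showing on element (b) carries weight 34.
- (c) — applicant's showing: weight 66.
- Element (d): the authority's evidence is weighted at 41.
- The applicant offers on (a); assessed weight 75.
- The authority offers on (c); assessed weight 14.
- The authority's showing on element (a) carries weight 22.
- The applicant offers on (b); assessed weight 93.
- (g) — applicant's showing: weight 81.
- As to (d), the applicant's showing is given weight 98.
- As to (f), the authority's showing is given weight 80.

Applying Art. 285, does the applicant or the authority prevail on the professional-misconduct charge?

applicant

— Issue I —
Stage I.1 — burden on applicant; standard: a preponderance (weight is at least 52).
    (a): 75 − 22 = 53 ≥ 52 [met]
    (b): 93 − 34 = 59 ≥ 52 [met]
  Stage I.1 is satisfied; the applicant continues to bear the burden.
Stage I.2 — burden on applicant; standard: a preponderance (weight is at least 52).
    (c): 66 − 14 = 52 ≥ 52 [met]
    (d): 98 − 41 = 57 ≥ 52 [met]
  All elements met at the final stage.
All stages carried — the applicant prevails on this issue.
— Issue II —
At Stage II.1 the applicant must meet a clear and cogent showing (weight is at least 72): on (e) the weight is 99 less the opposing 20 gives net 79, which does reach 72, so (e) meets the standard.
  The applicant carries Stage II.1; the authority now bears the burden.
At Stage II.2 the authority must meet the preponderance of the evidence (weight is at least 54): on (f) the weight is 80 less the opposing 41 gives net 39, which does not reach 54, so (f) does not meet the standard.
  Not every element is met, so the authority fails to carry Stage II.2.
The analysis ends at Stage II.2; the applicant prevails on this issue.
— Issue III —
At Stage III.1 the applicant must meet clear and convincing evidence (weight is at least 70): on (g) the weight is 81, ≥ 70, so (g) meets the standard; on (h) the weight is 99 less the opposing 16 gives net 83, ≥ 70, so (h) meets the standard.
  The applicant carries Stage III.1; the authority now bears the burden.
At Stage III.2 the authority must meet a more-likely-than-not showing (weight is at least 51): on (i) the weight is 35, < 51, so (i) does not meet the standard.
  The authority does not carry Stage III.2.
The analysis ends at Stage III.2; the applicant prevails on this issue.
Per-issue: Issue I → applicant; Issue II → applicant; Issue III → applicant. The applicant must prevail on a majority of issues; overall, the applicant prevails.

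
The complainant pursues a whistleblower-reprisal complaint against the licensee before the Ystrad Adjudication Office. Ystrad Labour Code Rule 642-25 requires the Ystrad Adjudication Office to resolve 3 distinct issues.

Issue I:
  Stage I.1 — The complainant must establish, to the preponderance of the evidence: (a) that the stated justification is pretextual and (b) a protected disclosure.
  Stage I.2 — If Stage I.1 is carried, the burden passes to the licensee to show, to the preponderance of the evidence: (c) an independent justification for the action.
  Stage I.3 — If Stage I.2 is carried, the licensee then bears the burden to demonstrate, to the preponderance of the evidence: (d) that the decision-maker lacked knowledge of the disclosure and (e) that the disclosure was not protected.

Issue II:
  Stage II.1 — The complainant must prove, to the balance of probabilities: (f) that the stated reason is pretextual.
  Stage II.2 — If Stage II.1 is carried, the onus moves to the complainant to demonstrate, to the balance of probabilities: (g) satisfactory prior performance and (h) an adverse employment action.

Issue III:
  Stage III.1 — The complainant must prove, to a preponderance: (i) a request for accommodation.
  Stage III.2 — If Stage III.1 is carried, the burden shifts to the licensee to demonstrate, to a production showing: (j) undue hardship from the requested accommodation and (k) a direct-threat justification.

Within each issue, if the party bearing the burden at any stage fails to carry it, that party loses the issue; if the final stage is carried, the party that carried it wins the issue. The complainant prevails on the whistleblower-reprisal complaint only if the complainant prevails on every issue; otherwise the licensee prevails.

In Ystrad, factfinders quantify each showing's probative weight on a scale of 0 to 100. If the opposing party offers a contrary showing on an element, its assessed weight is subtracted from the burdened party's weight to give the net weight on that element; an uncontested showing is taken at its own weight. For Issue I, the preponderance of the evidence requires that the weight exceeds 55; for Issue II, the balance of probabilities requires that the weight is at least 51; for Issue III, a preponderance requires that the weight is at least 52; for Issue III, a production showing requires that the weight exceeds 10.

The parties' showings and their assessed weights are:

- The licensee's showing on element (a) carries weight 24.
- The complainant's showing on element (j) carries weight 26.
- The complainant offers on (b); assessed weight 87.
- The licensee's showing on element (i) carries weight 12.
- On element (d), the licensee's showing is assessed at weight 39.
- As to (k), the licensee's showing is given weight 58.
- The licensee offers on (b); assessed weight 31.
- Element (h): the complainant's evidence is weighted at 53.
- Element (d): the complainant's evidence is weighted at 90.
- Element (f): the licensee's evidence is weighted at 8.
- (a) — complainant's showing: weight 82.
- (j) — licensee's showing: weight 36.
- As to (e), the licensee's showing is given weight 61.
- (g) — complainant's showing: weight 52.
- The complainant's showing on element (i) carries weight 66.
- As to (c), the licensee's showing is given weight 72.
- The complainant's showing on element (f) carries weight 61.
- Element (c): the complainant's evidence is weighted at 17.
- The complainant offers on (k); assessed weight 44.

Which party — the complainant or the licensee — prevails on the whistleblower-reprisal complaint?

complainant

— Issue I —
At Stage I.1 the complainant must meet the preponderance of the evidence (weight exceeds 55): on (a) the weight is 82 less the opposing 24 gives net 58, > 55, so (a) meets the standard; on (b) the weight is 87 less the opposing 31 gives net 56, > 55, so (b) meets the standard.
  Stage I.1 is satisfied; the onus moves to the licensee.
At Stage I.2 the licensee must meet the preponderance of the evidence (weight exceeds 55): on (c) the weight is 72 less the opposing 17 gives net 55, ≤ 55, so (c) does not meet the standard.
  Not every element is met, so the licensee fails to carry Stage I.2.
The complainant prevails on this issue.
— Issue II —
At Stage II.1 the complainant must meet the balance of probabilities (weight is at least 51): on (f) the weight is 61 less the opposing 8 gives net 53, ≥ 51, so (f) meets the standard.
  All elements met. The complainant retains the burden for Stage II.2.
At Stage II.2 the complainant must meet the balance of probabilities (weight is at least 51): on (g) the weight is 52, which does reach 51, so (g) meets the standard; on (h) the weight is 53, ≥ 51, so (h) meets the standard.
  The complainant carries the last stage.
All stages carried — the complainant prevails on this issue.
— Issue III —
Stage III.1 (complainant, a preponderance, weight is at least 52): (i) net 66−12=54 ≥ 52 — meets.
  The complainant carries Stage III.1; the licensee now bears the burden.
Stage III.2 (licensee, a production showing, weight exceeds 10): (j) net 36−26=10 ≤ 10 — fails; (k) net 58−44=14 > 10 — meets.
  Not every element is met, so the licensee fails to carry Stage III.2.
So the complainant prevails on this issue.
Per-issue: Issue I → complainant; Issue II → complainant; Issue III → complainant. The complainant must prevail on every issue; overall, the complainant prevails.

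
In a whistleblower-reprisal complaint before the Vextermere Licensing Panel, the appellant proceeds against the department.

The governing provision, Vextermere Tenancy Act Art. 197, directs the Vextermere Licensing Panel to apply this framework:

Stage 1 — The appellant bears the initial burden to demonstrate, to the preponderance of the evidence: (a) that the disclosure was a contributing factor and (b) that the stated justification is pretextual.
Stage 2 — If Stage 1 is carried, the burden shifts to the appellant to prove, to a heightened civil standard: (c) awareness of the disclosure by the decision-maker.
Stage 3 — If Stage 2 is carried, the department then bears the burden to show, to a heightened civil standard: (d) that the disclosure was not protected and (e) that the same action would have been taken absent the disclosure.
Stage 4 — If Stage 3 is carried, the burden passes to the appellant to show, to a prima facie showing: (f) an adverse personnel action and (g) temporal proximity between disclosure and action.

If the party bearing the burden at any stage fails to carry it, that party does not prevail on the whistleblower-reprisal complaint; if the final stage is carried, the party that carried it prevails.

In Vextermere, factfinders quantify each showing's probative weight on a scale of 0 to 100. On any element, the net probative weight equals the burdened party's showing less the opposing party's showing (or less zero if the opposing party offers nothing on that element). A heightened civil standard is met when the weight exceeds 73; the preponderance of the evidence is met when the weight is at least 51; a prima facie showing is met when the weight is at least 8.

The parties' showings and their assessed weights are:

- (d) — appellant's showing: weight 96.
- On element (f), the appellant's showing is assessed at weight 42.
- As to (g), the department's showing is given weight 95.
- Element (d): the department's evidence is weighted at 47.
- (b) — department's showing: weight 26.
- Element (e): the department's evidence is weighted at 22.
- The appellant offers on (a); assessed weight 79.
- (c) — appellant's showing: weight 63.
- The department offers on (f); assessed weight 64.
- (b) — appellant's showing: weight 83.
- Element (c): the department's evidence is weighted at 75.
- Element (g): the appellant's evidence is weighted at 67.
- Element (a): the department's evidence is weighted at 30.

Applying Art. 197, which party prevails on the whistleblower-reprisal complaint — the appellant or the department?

department

Stage 1 — burden on appellant; standard: the preponderance of the evidence (weight is at least 51).
    (a): 79 − 30 = 49 < 51 [not met]
    (b): 83 − 26 = 57 ≥ 51 [met]
  Stage 1 not carried; the appellant fails its burden.
The analysis ends at Stage 1; the department prevails.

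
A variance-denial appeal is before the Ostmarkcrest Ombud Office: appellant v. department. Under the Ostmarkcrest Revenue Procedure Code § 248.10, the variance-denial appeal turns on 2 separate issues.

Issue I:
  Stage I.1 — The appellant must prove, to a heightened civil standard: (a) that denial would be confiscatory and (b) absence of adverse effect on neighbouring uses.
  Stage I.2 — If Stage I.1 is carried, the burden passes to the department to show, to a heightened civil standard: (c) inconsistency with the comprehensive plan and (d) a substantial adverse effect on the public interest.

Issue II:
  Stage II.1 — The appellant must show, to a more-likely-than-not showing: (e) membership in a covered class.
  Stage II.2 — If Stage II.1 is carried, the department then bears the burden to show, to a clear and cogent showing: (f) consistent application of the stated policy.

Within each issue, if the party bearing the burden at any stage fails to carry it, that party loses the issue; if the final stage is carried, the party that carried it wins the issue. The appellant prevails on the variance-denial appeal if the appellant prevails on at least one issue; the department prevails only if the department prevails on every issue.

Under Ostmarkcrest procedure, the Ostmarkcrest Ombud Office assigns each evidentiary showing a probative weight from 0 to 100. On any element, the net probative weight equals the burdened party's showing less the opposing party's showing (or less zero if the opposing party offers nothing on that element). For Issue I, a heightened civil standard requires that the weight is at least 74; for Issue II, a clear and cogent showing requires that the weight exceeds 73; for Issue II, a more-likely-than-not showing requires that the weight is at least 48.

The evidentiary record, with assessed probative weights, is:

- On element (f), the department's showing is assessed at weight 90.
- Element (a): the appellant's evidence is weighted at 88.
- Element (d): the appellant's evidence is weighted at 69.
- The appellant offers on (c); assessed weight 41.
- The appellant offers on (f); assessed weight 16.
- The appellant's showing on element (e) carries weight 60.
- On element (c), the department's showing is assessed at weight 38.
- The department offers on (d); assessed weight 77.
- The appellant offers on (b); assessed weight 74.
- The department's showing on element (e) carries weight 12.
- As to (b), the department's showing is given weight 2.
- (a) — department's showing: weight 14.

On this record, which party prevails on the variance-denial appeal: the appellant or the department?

— Issue I —
At Stage I.1 the appellant must meet a heightened civil standard (weight is at least 74): on (a) the weight is 88 less the opposing 14 gives net 74, ≥ 74, so (a) meets the standard; on (b) the weight is 74 less the opposing 2 gives net 72, < 74, so (b) does not meet the standard.
  The appellant does not carry Stage I.1.
The department prevails on this issue.
— Issue II —
Stage II.1 (appellant, a more-likely-than-not showing, weight is at least 48): (e) net 60−12=48 ≥ 48 — meets.
  All elements met. The burden passes to the department.
Stage II.2 (department, a clear and cogent showing, weight exceeds 73): (f) net 90−16=74 > 73 — meets.
  Stage II.2 carried; the final stage is satisfied.
With every stage satisfied, the department prevails on this issue.
Per-issue: Issue I → department; Issue II → department. The appellant must prevail on at least one issue; overall, the department prevails.

department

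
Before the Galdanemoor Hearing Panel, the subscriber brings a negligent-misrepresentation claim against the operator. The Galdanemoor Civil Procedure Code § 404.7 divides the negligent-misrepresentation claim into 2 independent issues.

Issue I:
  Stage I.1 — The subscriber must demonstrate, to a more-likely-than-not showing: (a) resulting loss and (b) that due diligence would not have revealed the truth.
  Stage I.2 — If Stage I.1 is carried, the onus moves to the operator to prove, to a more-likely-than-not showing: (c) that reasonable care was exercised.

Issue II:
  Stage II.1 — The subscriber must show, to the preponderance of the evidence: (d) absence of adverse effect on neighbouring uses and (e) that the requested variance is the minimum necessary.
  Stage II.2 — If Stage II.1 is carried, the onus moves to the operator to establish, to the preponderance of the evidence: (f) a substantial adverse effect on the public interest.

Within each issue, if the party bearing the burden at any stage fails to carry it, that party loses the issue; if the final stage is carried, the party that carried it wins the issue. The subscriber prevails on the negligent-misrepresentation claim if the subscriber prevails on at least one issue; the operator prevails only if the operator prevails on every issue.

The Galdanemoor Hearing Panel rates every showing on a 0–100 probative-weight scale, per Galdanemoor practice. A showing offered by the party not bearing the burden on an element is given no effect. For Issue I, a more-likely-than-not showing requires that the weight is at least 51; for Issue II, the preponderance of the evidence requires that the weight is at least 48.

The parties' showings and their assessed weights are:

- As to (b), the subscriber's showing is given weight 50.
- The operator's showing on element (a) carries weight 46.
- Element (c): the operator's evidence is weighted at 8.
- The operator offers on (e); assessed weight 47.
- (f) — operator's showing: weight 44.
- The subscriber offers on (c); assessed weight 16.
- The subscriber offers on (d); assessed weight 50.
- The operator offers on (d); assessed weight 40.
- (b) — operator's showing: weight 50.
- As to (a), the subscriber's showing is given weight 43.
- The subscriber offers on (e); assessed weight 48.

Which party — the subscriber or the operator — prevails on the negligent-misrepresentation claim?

subscriber

— Issue I —
Stage I.1 (subscriber, a more-likely-than-not showing, weight is at least 51): (a) 43 (operator's 46 disregarded) < 51 — fails; (b) 50 (operator's 50 disregarded) < 51 — fails.
  Not every element is met, so the subscriber fails to carry Stage I.1.
The operator prevails on this issue.
— Issue II —
Stage II.1 — burden on subscriber; standard: the preponderance of the evidence (weight is at least 48).
    (d): 50 (operator's 40 disregarded) ≥ 48 [met]
    (e): 48 (operator's 47 disregarded) ≥ 48 [met]
  The subscriber carries Stage II.1; the operator now bears the burden.
Stage II.2 — burden on operator; standard: the preponderance of the evidence (weight is at least 48).
    (f): 44 < 48 [not met]
  The operator does not carry Stage II.2.
The subscriber prevails on this issue.
Per-issue: Issue I → operator; Issue II → subscriber. The subscriber must prevail on at least one issue; overall, the subscriber prevails.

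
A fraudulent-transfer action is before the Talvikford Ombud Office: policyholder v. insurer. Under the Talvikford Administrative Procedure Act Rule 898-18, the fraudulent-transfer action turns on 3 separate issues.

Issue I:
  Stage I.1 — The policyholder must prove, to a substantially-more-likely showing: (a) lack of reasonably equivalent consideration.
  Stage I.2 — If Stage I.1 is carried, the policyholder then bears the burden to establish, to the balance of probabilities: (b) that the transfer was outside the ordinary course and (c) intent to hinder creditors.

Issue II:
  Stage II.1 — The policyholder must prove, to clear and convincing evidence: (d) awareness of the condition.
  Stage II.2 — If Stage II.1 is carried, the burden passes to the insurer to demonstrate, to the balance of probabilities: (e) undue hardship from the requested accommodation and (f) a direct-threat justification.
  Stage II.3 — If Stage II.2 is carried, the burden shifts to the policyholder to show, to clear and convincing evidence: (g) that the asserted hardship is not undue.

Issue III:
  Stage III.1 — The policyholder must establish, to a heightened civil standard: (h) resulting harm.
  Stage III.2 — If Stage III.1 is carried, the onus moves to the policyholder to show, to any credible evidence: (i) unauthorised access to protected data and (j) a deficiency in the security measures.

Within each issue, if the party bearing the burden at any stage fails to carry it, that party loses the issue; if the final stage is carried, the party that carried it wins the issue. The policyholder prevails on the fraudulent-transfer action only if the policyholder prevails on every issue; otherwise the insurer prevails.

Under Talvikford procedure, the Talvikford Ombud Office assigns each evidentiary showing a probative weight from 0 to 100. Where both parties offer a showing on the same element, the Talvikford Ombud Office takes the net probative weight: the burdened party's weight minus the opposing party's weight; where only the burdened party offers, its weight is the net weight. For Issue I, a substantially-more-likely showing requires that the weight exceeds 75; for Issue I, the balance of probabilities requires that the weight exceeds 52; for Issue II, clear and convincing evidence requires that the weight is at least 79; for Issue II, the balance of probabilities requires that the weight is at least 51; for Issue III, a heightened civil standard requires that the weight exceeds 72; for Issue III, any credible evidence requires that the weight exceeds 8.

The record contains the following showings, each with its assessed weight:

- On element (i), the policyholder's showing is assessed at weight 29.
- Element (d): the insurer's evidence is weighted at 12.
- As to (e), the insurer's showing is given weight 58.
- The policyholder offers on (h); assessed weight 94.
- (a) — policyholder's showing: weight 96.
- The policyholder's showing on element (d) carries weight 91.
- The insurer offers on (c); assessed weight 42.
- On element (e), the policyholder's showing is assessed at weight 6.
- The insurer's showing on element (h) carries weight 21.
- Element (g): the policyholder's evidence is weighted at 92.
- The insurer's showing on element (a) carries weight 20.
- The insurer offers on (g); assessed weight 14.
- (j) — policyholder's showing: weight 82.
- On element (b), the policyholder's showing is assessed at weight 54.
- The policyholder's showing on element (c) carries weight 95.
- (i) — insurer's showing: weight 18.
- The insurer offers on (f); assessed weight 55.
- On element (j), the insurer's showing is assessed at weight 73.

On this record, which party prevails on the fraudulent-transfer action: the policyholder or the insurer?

— Issue I —
Stage I.1 — burden on policyholder; standard: a substantially-more-likely showing (weight exceeds 75).
    (a): 96 − 20 = 76 > 75 [met]
  Stage I.1 carried; the burden remains with the policyholder.
Stage I.2 — burden on policyholder; standard: the balance of probabilities (weight exceeds 52).
    (b): 54 > 52 [met]
    (c): 95 − 42 = 53 > 52 [met]
  The policyholder carries the last stage.
All stages carried — the policyholder prevails on this issue.
— Issue II —
At Stage II.1 the policyholder must meet clear and convincing evidence (weight is at least 79): on (d) the weight is 91 less the opposing 12 gives net 79, which does reach 79, so (d) meets the standard.
  The policyholder carries Stage II.1; the insurer now bears the burden.
At Stage II.2 the insurer must meet the balance of probabilities (weight is at least 51): on (e) the weight is 58 less the opposing 6 gives net 52, ≥ 51, so (e) meets the standard; on (f) the weight is 55, which does reach 51, so (f) meets the standard.
  The insurer carries Stage II.2; the policyholder now bears the burden.
At Stage II.3 the policyholder must meet clear and convincing evidence (weight is at least 79): on (g) the weight is 92 less the opposing 14 gives net 78, which does not reach 79, so (g) does not meet the standard.
  Not every element is met, so the policyholder fails to carry Stage II.3.
The analysis ends at Stage II.3; the insurer prevails on this issue.
— Issue III —
Stage III.1 — burden on policyholder; standard: a heightened civil standard (weight exceeds 72).
    (h): 94 − 21 = 73 > 72 [met]
  Stage III.1 carried; the burden remains with the policyholder.
Stage III.2 — burden on policyholder; standard: any credible evidence (weight exceeds 8).
    (i): 29 − 18 = 11 > 8 [met]
    (j): 82 − 73 = 9 > 8 [met]
  Stage III.2 carried; the final stage is satisfied.
All stages carried — the policyholder prevails on this issue.
Per-issue: Issue I → policyholder; Issue II → insurer; Issue III → policyholder. The policyholder must prevail on every issue; overall, the insurer prevails.

insurer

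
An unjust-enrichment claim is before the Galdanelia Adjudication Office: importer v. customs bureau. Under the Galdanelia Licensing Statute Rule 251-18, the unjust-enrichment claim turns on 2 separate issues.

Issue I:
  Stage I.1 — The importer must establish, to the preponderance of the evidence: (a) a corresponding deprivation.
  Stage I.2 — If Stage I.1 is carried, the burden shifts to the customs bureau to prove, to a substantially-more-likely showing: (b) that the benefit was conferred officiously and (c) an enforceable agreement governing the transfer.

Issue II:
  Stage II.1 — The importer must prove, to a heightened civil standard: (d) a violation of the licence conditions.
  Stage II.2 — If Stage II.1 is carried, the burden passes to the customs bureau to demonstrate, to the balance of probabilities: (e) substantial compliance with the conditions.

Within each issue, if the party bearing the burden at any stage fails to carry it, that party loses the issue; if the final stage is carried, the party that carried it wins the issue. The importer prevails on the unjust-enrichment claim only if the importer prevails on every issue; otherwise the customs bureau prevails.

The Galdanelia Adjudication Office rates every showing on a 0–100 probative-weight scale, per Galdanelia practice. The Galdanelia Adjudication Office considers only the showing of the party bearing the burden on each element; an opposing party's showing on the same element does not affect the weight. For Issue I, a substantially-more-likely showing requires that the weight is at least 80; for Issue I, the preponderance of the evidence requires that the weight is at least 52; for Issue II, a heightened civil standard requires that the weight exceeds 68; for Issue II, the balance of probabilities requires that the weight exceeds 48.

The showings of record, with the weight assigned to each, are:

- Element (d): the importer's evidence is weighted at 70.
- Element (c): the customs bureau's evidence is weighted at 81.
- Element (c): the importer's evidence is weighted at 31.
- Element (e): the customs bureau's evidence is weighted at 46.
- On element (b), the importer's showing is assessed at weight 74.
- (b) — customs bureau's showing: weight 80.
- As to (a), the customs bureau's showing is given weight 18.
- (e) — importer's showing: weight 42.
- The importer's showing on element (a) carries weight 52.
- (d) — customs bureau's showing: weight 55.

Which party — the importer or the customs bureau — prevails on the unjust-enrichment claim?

— Issue I —
Stage I.1 (importer, the preponderance of the evidence, weight is at least 52): (a) 52 (customs bureau's 18 disregarded) ≥ 52 — meets.
  Stage I.1 is satisfied; the onus moves to the customs bureau.
Stage I.2 (customs bureau, a substantially-more-likely showing, weight is at least 80): (b) 80 (importer's 74 disregarded) ≥ 80 — meets; (c) 81 (importer's 31 disregarded) ≥ 80 — meets.
  Stage I.2 carried; the final stage is satisfied.
With every stage satisfied, the customs bureau prevails on this issue.
— Issue II —
At Stage II.1 the importer must meet a heightened civil standard (weight exceeds 68): on (d) the weight is 70 (the customs bureau's 55 is given no effect), > 68, so (d) meets the standard.
  All elements met. The burden passes to the customs bureau.
At Stage II.2 the customs bureau must meet the balance of probabilities (weight exceeds 48): on (e) the weight is 46 (the importer's 42 is given no effect), ≤ 48, so (e) does not meet the standard.
  The customs bureau does not carry Stage II.2.
The analysis ends at Stage II.2; the importer prevails on this issue.
Per-issue: Issue I → customs bureau; Issue II → importer. The importer must prevail on every issue; overall, the customs bureau prevails.

customs bureau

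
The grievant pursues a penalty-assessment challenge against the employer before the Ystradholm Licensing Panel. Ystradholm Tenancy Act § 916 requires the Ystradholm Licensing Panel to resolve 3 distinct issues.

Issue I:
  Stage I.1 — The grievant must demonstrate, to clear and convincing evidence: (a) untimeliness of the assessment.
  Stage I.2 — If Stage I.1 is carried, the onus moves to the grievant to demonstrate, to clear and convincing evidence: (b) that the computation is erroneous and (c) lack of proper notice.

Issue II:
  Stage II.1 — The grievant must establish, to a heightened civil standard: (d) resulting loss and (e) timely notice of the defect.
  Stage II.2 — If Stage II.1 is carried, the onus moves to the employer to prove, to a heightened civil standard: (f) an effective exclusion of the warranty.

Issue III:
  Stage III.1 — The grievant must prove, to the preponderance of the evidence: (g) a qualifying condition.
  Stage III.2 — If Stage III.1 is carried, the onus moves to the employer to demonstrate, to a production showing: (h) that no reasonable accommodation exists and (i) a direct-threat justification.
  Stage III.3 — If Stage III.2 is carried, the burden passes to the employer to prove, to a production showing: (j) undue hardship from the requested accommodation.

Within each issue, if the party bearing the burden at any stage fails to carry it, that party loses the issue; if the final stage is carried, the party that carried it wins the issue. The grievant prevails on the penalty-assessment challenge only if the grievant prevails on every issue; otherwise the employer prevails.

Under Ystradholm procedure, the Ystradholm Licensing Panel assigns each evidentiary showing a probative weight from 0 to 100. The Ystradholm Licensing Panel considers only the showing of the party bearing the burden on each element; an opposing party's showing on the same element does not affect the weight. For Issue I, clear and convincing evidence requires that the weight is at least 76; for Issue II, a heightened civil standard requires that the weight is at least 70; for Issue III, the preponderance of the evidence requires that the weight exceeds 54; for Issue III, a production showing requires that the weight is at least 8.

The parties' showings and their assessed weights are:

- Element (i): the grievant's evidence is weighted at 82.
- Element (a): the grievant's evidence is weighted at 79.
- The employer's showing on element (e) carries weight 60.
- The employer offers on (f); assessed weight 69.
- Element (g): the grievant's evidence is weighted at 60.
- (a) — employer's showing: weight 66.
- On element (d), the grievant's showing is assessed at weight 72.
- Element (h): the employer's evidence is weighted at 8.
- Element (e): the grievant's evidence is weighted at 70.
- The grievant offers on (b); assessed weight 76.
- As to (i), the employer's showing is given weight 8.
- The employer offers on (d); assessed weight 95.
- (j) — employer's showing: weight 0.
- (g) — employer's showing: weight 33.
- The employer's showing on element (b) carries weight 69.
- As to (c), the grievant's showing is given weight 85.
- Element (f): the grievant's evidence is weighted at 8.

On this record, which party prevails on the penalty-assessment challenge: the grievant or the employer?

grievant

— Issue I —
Stage I.1 (grievant, clear and convincing evidence, weight is at least 76): (a) 79 (employer's 66 disregarded) ≥ 76 — meets.
  Stage I.1 is satisfied; the grievant continues to bear the burden.
Stage I.2 (grievant, clear and convincing evidence, weight is at least 76): (b) 76 (employer's 69 disregarded) ≥ 76 — meets; (c) 85 ≥ 76 — meets.
  The grievant carries the last stage.
Every stage carried; the grievant prevails on this issue.
— Issue II —
At Stage II.1 the grievant must meet a heightened civil standard (weight is at least 70): on (d) the weight is 72 (the employer's 95 is given no effect), which does reach 70, so (d) meets the standard; on (e) the weight is 70 (the employer's 60 is given no effect), ≥ 70, so (e) meets the standard.
  All elements met. The burden passes to the employer.
At Stage II.2 the employer must meet a heightened civil standard (weight is at least 70): on (f) the weight is 69 (the grievant's 8 is given no effect), which does not reach 70, so (f) does not meet the standard.
  Not every element is met, so the employer fails to carry Stage II.2.
The grievant prevails on this issue.
— Issue III —
At Stage III.1 the grievant must meet the preponderance of the evidence (weight exceeds 54): on (g) the weight is 60 (the employer's 33 is given no effect), > 54, so (g) meets the standard.
  The grievant carries Stage III.1; the employer now bears the burden.
At Stage III.2 the employer must meet a production showing (weight is at least 8): on (h) the weight is 8, which does reach 8, so (h) meets the standard; on (i) the weight is 8 (the grievant's 82 is given no effect), which does reach 8, so (i) meets the standard.
  All elements met. The employer retains the burden for Stage III.3.
At Stage III.3 the employer must meet a production showing (weight is at least 8): on (j) the weight is 0, which does not reach 8, so (j) does not meet the standard.
  The employer does not carry Stage III.3.
The analysis ends at Stage III.3; the grievant prevails on this issue.
Per-issue: Issue I → grievant; Issue II → grievant; Issue III → grievant. The grievant must prevail on every issue; overall, the grievant prevails.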